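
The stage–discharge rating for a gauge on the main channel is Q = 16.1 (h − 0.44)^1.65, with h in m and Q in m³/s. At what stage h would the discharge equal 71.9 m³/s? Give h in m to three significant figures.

2.92 m

h − h₀ = (Q/C)^(1/b) = (71.9/16.1)^(1/1.65) = 2.477 m
h = 0.44 + 2.477 = 2.917 m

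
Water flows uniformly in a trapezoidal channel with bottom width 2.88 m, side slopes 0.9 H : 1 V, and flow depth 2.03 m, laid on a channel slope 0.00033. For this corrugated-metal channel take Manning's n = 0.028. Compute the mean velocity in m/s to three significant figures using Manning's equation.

A = (b + z·y)·y = (2.88 + 0.9×2.03)×2.03 = 9.555 m²
P = b + 2y√(1+z²) = 2.88 + 2×2.03×√(1+0.9²) = 8.342 m
R = A/P = 9.555/8.342 = 1.145 m
Q = (1/n)·A·R^(2/3)·S^(1/2) = (1/0.028) × 9.555 × 1.145^(2/3) × 0.00033^(1/2) = 6.787 m³/s
V = Q/A = 6.787/9.555 = 0.7102 m/s

0.710 m/s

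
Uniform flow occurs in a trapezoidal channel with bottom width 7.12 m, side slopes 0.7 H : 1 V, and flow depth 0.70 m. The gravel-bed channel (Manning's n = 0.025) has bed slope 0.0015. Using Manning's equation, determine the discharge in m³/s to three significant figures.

A = (b + z·y)·y = (7.12 + 0.7×0.70)×0.70 = 5.327 m²
P = b + 2y√(1+z²) = 7.12 + 2×0.70×√(1+0.7²) = 8.829 m
R = A/P = 5.327/8.829 = 0.6034 m
Q = (1/n)·A·R^(2/3)·S^(1/2) = (1/0.025) × 5.327 × 0.6034^(2/3) × 0.0015^(1/2) = 5.893 m³/s

5.89 m³/s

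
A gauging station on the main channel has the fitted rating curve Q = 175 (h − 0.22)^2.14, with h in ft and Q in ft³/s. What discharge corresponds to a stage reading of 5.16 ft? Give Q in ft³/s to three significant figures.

5340 ft³/s

Q = 175 × (5.16 − 0.22)^2.14 = 175 × 4.94^2.14 = 5341 ft³/s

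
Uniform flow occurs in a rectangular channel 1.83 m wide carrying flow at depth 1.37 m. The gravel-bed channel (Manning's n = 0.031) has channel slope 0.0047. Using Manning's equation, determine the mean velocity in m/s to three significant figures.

1.48 m/s

A = b·y = 1.83 × 1.37 = 2.507 m²
P = b + 2y = 1.83 + 2×1.37 = 4.570 m
R = A/P = 2.507/4.570 = 0.5486 m
Q = (1/n)·A·R^(2/3)·S^(1/2) = (1/0.031) × 2.507 × 0.5486^(2/3) × 0.0047^(1/2) = 3.716 m³/s
V = Q/A = 3.716/2.507 = 1.482 m/s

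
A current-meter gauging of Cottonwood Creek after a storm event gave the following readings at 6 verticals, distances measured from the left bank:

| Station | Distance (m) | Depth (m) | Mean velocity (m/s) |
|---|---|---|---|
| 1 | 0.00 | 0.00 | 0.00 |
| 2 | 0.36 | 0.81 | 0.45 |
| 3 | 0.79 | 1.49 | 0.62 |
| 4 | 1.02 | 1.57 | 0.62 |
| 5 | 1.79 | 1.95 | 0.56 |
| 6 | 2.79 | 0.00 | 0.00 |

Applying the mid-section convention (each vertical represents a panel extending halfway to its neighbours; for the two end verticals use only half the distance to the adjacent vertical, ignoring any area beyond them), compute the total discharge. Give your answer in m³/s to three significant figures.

1.90 m³/s

w_2 = (0.79 − 0.00)/2 = 0.395 m; q_2 = 0.45 × 0.81 × 0.395 = 0.1440 m³/s
w_3 = (1.02 − 0.36)/2 = 0.33 m; q_3 = 0.62 × 1.49 × 0.33 = 0.3049 m³/s
w_4 = (1.79 − 0.79)/2 = 0.5 m; q_4 = 0.62 × 1.57 × 0.5 = 0.4867 m³/s
w_5 = (2.79 − 1.02)/2 = 0.885 m; q_5 = 0.56 × 1.95 × 0.885 = 0.9664 m³/s
Stations 1, 6 contribute zero (depth or velocity is 0).
Q = Σ qᵢ = 1.902 m³/s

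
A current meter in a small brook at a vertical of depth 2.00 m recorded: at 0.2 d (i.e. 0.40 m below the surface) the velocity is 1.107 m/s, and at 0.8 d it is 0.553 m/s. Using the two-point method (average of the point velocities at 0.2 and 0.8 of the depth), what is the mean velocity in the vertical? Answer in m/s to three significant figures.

0.830 m/s

v̄ = (1.107 + 0.553) / 2 = 0.8300 m/s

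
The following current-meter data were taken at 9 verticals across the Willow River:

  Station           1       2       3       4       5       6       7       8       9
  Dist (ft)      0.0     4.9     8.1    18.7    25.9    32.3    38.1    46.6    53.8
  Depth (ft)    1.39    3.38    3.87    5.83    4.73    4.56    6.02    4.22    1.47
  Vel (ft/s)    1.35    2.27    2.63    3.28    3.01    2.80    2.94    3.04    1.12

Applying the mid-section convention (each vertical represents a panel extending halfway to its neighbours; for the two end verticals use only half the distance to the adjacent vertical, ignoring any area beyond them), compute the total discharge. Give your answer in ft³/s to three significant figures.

684 ft³/s

w_1 = (4.9 − 0.0)/2 = 2.45 ft; q_1 = 1.35 × 1.39 × 2.45 = 4.597 ft³/s
w_2 = (8.1 − 0.0)/2 = 4.05 ft; q_2 = 2.27 × 3.38 × 4.05 = 31.07 ft³/s
w_3 = (18.7 − 4.9)/2 = 6.9 ft; q_3 = 2.63 × 3.87 × 6.9 = 70.23 ft³/s
w_4 = (25.9 − 8.1)/2 = 8.9 ft; q_4 = 3.28 × 5.83 × 8.9 = 170.2 ft³/s
w_5 = (32.3 − 18.7)/2 = 6.8 ft; q_5 = 3.01 × 4.73 × 6.8 = 96.81 ft³/s
w_6 = (38.1 − 25.9)/2 = 6.1 ft; q_6 = 2.80 × 4.56 × 6.1 = 77.88 ft³/s
w_7 = (46.6 − 32.3)/2 = 7.15 ft; q_7 = 2.94 × 6.02 × 7.15 = 126.5 ft³/s
w_8 = (53.8 − 38.1)/2 = 7.85 ft; q_8 = 3.04 × 4.22 × 7.85 = 100.7 ft³/s
w_9 = (53.8 − 46.6)/2 = 3.6 ft; q_9 = 1.12 × 1.47 × 3.6 = 5.927 ft³/s
Q = Σ qᵢ = 684.0 ft³/s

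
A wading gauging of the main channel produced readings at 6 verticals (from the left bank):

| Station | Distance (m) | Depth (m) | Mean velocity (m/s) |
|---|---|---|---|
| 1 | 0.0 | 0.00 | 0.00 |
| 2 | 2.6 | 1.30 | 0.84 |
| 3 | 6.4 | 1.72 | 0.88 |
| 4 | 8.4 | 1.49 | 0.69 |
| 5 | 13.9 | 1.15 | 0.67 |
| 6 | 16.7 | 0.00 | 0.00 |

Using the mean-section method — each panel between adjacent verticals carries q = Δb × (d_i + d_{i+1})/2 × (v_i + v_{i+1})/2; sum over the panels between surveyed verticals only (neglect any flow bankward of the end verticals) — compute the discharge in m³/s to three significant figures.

Panel 1-2: Δb = 2.6 m, d̄ = (0.00+1.30)/2 = 0.65, v̄ = (0.00+0.84)/2 = 0.42 → q = 2.6×0.65×0.42 = 0.7098 m³/s
Panel 2-3: Δb = 3.8 m, d̄ = (1.30+1.72)/2 = 1.51, v̄ = (0.84+0.88)/2 = 0.86 → q = 3.8×1.51×0.86 = 4.935 m³/s
Panel 3-4: Δb = 2 m, d̄ = (1.72+1.49)/2 = 1.605, v̄ = (0.88+0.69)/2 = 0.785 → q = 2×1.605×0.785 = 2.520 m³/s
Panel 4-5: Δb = 5.5 m, d̄ = (1.49+1.15)/2 = 1.32, v̄ = (0.69+0.67)/2 = 0.68 → q = 5.5×1.32×0.68 = 4.937 m³/s
Panel 5-6: Δb = 2.8 m, d̄ = (1.15+0.00)/2 = 0.575, v̄ = (0.67+0.00)/2 = 0.335 → q = 2.8×0.575×0.335 = 0.5394 m³/s
Q = Σ q = 13.64 m³/s

13.6 m³/s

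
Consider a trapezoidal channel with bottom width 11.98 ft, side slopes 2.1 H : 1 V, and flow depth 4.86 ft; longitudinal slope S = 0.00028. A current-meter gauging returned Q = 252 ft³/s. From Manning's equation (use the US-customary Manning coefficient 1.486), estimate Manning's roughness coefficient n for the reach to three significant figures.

0.0227

A = (b + z·y)·y = (11.98 + 2.1×4.86)×4.86 = 107.8 ft²
P = b + 2y√(1+z²) = 11.98 + 2×4.86×√(1+2.1²) = 34.59 ft
R = A/P = 107.8/34.59 = 3.117 ft
n = (1.486/Q)·A·R^(2/3)·S^(1/2) = (1.486/252) × 107.8 × 2.134 × 0.01673 = 0.02270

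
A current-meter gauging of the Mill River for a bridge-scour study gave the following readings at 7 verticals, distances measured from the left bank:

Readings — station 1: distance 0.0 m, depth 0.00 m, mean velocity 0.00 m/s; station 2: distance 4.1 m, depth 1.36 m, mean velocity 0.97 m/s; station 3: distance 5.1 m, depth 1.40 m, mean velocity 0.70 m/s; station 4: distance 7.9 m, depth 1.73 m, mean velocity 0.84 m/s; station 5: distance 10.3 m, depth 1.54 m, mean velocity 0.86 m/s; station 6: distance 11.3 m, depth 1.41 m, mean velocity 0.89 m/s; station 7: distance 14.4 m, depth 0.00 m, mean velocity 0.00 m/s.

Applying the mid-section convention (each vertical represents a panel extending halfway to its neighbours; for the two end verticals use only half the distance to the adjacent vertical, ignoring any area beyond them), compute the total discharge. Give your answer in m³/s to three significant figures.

w_2 = (5.1 − 0.0)/2 = 2.55 m; q_2 = 0.97 × 1.36 × 2.55 = 3.364 m³/s
w_3 = (7.9 − 4.1)/2 = 1.9 m; q_3 = 0.70 × 1.40 × 1.9 = 1.862 m³/s
w_4 = (10.3 − 5.1)/2 = 2.6 m; q_4 = 0.84 × 1.73 × 2.6 = 3.778 m³/s
w_5 = (11.3 − 7.9)/2 = 1.7 m; q_5 = 0.86 × 1.54 × 1.7 = 2.251 m³/s
w_6 = (14.4 − 10.3)/2 = 2.05 m; q_6 = 0.89 × 1.41 × 2.05 = 2.573 m³/s
Stations 1, 7 contribute zero (depth or velocity is 0).
Q = Σ qᵢ = 13.83 m³/s

13.8 m³/s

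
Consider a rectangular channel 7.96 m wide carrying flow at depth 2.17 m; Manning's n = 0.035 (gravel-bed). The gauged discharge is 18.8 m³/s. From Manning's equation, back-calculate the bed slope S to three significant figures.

0.000923

A = b·y = 7.96 × 2.17 = 17.27 m²
P = b + 2y = 7.96 + 2×2.17 = 12.30 m
R = A/P = 17.27/12.30 = 1.404 m
S = (Q·n / (1·A·R^(2/3)))² = (18.8×0.035 / (1×17.27×1.254))² = 0.0009227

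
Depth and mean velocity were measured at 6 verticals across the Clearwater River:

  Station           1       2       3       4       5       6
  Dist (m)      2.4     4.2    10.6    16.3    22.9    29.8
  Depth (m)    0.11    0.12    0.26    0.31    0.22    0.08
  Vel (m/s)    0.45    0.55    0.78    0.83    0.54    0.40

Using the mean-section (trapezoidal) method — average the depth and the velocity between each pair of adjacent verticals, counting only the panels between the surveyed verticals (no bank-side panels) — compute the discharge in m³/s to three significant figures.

Panel 1-2: Δb = 1.8 m, d̄ = (0.11+0.12)/2 = 0.115, v̄ = (0.45+0.55)/2 = 0.5 → q = 1.8×0.115×0.5 = 0.1035 m³/s
Panel 2-3: Δb = 6.4 m, d̄ = (0.12+0.26)/2 = 0.19, v̄ = (0.55+0.78)/2 = 0.665 → q = 6.4×0.19×0.665 = 0.8086 m³/s
Panel 3-4: Δb = 5.7 m, d̄ = (0.26+0.31)/2 = 0.285, v̄ = (0.78+0.83)/2 = 0.805 → q = 5.7×0.285×0.805 = 1.308 m³/s
Panel 4-5: Δb = 6.6 m, d̄ = (0.31+0.22)/2 = 0.265, v̄ = (0.83+0.54)/2 = 0.685 → q = 6.6×0.265×0.685 = 1.198 m³/s
Panel 5-6: Δb = 6.9 m, d̄ = (0.22+0.08)/2 = 0.15, v̄ = (0.54+0.40)/2 = 0.47 → q = 6.9×0.15×0.47 = 0.4865 m³/s
Q = Σ q = 3.904 m³/s

3.90 m³/s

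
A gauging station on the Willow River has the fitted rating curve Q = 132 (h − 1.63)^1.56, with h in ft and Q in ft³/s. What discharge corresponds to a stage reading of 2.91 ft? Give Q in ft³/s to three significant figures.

Q = 132 × (2.91 − 1.63)^1.56 = 132 × 1.28^1.56 = 194.0 ft³/s

194 ft³/s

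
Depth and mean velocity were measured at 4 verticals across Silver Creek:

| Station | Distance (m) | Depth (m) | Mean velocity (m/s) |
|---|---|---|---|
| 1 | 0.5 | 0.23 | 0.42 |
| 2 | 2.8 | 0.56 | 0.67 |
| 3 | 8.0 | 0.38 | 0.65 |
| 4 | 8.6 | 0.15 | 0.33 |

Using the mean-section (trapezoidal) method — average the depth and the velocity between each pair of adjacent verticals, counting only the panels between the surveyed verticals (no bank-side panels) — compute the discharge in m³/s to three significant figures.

Panel 1-2: Δb = 2.3 m, d̄ = (0.23+0.56)/2 = 0.395, v̄ = (0.42+0.67)/2 = 0.545 → q = 2.3×0.395×0.545 = 0.4951 m³/s
Panel 2-3: Δb = 5.2 m, d̄ = (0.56+0.38)/2 = 0.47, v̄ = (0.67+0.65)/2 = 0.66 → q = 5.2×0.47×0.66 = 1.613 m³/s
Panel 3-4: Δb = 0.6 m, d̄ = (0.38+0.15)/2 = 0.265, v̄ = (0.65+0.33)/2 = 0.49 → q = 0.6×0.265×0.49 = 0.07791 m³/s
Q = Σ q = 2.186 m³/s

2.19 m³/s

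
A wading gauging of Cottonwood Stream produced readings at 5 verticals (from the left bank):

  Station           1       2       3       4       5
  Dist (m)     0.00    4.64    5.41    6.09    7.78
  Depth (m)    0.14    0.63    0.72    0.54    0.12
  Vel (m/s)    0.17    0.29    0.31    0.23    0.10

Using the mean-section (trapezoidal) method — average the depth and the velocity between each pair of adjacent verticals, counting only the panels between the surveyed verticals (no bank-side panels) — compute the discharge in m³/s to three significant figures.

0.774 m³/s

Panel 1-2: Δb = 4.64 m, d̄ = (0.14+0.63)/2 = 0.385, v̄ = (0.17+0.29)/2 = 0.23 → q = 4.64×0.385×0.23 = 0.4109 m³/s
Panel 2-3: Δb = 0.77 m, d̄ = (0.63+0.72)/2 = 0.675, v̄ = (0.29+0.31)/2 = 0.3 → q = 0.77×0.675×0.3 = 0.1559 m³/s
Panel 3-4: Δb = 0.68 m, d̄ = (0.72+0.54)/2 = 0.63, v̄ = (0.31+0.23)/2 = 0.27 → q = 0.68×0.63×0.27 = 0.1157 m³/s
Panel 4-5: Δb = 1.69 m, d̄ = (0.54+0.12)/2 = 0.33, v̄ = (0.23+0.10)/2 = 0.165 → q = 1.69×0.33×0.165 = 0.09202 m³/s
Q = Σ q = 0.7745 m³/s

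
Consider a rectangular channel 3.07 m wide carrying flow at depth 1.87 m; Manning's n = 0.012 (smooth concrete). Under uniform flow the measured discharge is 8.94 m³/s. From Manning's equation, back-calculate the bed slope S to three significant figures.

0.000438

A = b·y = 3.07 × 1.87 = 5.741 m²
P = b + 2y = 3.07 + 2×1.87 = 6.810 m
R = A/P = 5.741/6.810 = 0.8430 m
S = (Q·n / (1·A·R^(2/3)))² = (8.94×0.012 / (1×5.741×0.8924))² = 0.0004385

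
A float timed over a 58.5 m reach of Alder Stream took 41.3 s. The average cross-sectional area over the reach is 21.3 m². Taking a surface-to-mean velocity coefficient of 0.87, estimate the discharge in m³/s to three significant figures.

26.2 m³/s

v_surface = L / t̄ = 58.5 / 41.3 = 1.416 m/s
v_mean = 0.87 × 1.416 = 1.232 m/s
Q = A × v_mean = 21.3 × 1.232 = 26.25 m³/s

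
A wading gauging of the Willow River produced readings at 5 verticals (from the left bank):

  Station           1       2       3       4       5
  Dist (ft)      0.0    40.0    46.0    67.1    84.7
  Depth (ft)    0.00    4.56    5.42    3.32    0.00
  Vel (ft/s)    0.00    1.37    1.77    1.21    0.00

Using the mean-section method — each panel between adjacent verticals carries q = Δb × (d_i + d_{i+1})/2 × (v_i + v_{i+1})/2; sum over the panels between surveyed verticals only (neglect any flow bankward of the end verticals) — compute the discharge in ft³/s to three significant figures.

Panel 1-2: Δb = 40 ft, d̄ = (0.00+4.56)/2 = 2.28, v̄ = (0.00+1.37)/2 = 0.685 → q = 40×2.28×0.685 = 62.47 ft³/s
Panel 2-3: Δb = 6 ft, d̄ = (4.56+5.42)/2 = 4.99, v̄ = (1.37+1.77)/2 = 1.57 → q = 6×4.99×1.57 = 47.01 ft³/s
Panel 3-4: Δb = 21.1 ft, d̄ = (5.42+3.32)/2 = 4.37, v̄ = (1.77+1.21)/2 = 1.49 → q = 21.1×4.37×1.49 = 137.4 ft³/s
Panel 4-5: Δb = 17.6 ft, d̄ = (3.32+0.00)/2 = 1.66, v̄ = (1.21+0.00)/2 = 0.605 → q = 17.6×1.66×0.605 = 17.68 ft³/s
Q = Σ q = 264.5 ft³/s

265 ft³/s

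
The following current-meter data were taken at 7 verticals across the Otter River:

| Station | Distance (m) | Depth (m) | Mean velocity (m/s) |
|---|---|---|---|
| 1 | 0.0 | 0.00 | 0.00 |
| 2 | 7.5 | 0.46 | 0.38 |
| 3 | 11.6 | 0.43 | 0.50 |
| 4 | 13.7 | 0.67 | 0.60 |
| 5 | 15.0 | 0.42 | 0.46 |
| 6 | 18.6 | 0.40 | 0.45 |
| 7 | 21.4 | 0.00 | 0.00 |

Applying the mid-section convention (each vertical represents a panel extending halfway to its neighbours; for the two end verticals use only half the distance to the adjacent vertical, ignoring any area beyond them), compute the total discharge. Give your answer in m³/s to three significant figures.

3.41 m³/s

w_2 = (11.6 − 0.0)/2 = 5.8 m; q_2 = 0.38 × 0.46 × 5.8 = 1.014 m³/s
w_3 = (13.7 − 7.5)/2 = 3.1 m; q_3 = 0.50 × 0.43 × 3.1 = 0.6665 m³/s
w_4 = (15.0 − 11.6)/2 = 1.7 m; q_4 = 0.60 × 0.67 × 1.7 = 0.6834 m³/s
w_5 = (18.6 − 13.7)/2 = 2.45 m; q_5 = 0.46 × 0.42 × 2.45 = 0.4733 m³/s
w_6 = (21.4 − 15.0)/2 = 3.2 m; q_6 = 0.45 × 0.40 × 3.2 = 0.5760 m³/s
Stations 1, 7 contribute zero (depth or velocity is 0).
Q = Σ qᵢ = 3.413 m³/s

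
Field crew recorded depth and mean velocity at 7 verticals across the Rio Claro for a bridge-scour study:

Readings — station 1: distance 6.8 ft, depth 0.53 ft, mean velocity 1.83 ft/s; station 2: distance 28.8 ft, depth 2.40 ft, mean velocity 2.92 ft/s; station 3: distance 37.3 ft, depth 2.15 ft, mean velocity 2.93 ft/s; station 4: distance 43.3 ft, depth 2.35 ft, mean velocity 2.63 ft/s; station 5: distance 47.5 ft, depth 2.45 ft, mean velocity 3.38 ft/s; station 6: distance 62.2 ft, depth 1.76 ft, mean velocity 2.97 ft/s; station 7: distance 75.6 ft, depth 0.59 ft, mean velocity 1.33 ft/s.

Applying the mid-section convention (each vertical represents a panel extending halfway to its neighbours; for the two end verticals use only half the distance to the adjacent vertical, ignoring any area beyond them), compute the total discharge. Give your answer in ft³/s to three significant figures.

352 ft³/s

w_1 = (28.8 − 6.8)/2 = 11 ft; q_1 = 1.83 × 0.53 × 11 = 10.67 ft³/s
w_2 = (37.3 − 6.8)/2 = 15.25 ft; q_2 = 2.92 × 2.40 × 15.25 = 106.9 ft³/s
w_3 = (43.3 − 28.8)/2 = 7.25 ft; q_3 = 2.93 × 2.15 × 7.25 = 45.67 ft³/s
w_4 = (47.5 − 37.3)/2 = 5.1 ft; q_4 = 2.63 × 2.35 × 5.1 = 31.52 ft³/s
w_5 = (62.2 − 43.3)/2 = 9.45 ft; q_5 = 3.38 × 2.45 × 9.45 = 78.26 ft³/s
w_6 = (75.6 − 47.5)/2 = 14.05 ft; q_6 = 2.97 × 1.76 × 14.05 = 73.44 ft³/s
w_7 = (75.6 − 62.2)/2 = 6.7 ft; q_7 = 1.33 × 0.59 × 6.7 = 5.257 ft³/s
Q = Σ qᵢ = 351.7 ft³/s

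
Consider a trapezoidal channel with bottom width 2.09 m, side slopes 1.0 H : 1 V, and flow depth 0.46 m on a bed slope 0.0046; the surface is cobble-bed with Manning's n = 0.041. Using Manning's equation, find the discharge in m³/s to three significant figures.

A = (b + z·y)·y = (2.09 + 1.0×0.46)×0.46 = 1.173 m²
P = b + 2y√(1+z²) = 2.09 + 2×0.46×√(1+1.0²) = 3.391 m
R = A/P = 1.173/3.391 = 0.3459 m
Q = (1/n)·A·R^(2/3)·S^(1/2) = (1/0.041) × 1.173 × 0.3459^(2/3) × 0.0046^(1/2) = 0.9562 m³/s

0.956 m³/s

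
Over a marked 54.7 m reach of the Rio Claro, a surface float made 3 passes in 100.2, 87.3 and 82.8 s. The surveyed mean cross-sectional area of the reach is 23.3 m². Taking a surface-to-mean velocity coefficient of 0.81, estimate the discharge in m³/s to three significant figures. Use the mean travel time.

11.5 m³/s

t̄ = (100.2 + 87.3 + 82.8) / 3 = 90.1 s
v_surface = L / t̄ = 54.7 / 90.1 = 0.6071 m/s
v_mean = 0.81 × 0.6071 = 0.4918 m/s
Q = A × v_mean = 23.3 × 0.4918 = 11.46 m³/s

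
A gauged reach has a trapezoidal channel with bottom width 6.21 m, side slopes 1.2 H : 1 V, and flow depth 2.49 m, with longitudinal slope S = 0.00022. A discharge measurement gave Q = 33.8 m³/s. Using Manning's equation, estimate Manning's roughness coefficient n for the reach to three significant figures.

0.0140

A = (b + z·y)·y = (6.21 + 1.2×2.49)×2.49 = 22.90 m²
P = b + 2y√(1+z²) = 6.21 + 2×2.49×√(1+1.2²) = 13.99 m
R = A/P = 22.90/13.99 = 1.637 m
n = (1/Q)·A·R^(2/3)·S^(1/2) = (1/33.8) × 22.90 × 1.389 × 0.01483 = 0.01396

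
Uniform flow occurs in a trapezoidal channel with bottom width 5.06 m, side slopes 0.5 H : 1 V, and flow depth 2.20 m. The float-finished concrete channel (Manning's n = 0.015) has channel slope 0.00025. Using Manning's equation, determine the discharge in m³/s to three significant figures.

A = (b + z·y)·y = (5.06 + 0.5×2.20)×2.20 = 13.55 m²
P = b + 2y√(1+z²) = 5.06 + 2×2.20×√(1+0.5²) = 9.979 m
R = A/P = 13.55/9.979 = 1.358 m
Q = (1/n)·A·R^(2/3)·S^(1/2) = (1/0.015) × 13.55 × 1.358^(2/3) × 0.00025^(1/2) = 17.52 m³/s

17.5 m³/s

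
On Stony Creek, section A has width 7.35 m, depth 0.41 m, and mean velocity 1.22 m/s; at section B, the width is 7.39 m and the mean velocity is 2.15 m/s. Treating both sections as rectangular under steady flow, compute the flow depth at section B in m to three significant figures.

0.231 m

Q = A₁V₁ = (7.35×0.41) × 1.22 = 3.676 m³/s
d₂ = Q/(b₂ V₂) = 3.676/(7.39×2.15) = 0.2314 m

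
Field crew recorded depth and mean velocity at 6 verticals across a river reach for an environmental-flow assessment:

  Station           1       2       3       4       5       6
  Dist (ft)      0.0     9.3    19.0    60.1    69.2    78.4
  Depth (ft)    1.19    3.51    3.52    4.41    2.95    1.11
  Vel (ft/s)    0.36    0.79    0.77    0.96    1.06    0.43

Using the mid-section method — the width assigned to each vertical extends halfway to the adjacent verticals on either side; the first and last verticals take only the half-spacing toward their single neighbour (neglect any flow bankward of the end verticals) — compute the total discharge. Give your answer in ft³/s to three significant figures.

w_1 = (9.3 − 0.0)/2 = 4.65 ft; q_1 = 0.36 × 1.19 × 4.65 = 1.992 ft³/s
w_2 = (19.0 − 0.0)/2 = 9.5 ft; q_2 = 0.79 × 3.51 × 9.5 = 26.34 ft³/s
w_3 = (60.1 − 9.3)/2 = 25.4 ft; q_3 = 0.77 × 3.52 × 25.4 = 68.84 ft³/s
w_4 = (69.2 − 19.0)/2 = 25.1 ft; q_4 = 0.96 × 4.41 × 25.1 = 106.3 ft³/s
w_5 = (78.4 − 60.1)/2 = 9.15 ft; q_5 = 1.06 × 2.95 × 9.15 = 28.61 ft³/s
w_6 = (78.4 − 69.2)/2 = 4.6 ft; q_6 = 0.43 × 1.11 × 4.6 = 2.196 ft³/s
Q = Σ qᵢ = 234.2 ft³/s

234 ft³/s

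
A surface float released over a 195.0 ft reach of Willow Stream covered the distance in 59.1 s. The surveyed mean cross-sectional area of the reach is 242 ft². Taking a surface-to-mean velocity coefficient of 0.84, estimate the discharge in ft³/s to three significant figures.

v_surface = L / t̄ = 195.0 / 59.1 = 3.299 ft/s
v_mean = 0.84 × 3.299 = 2.772 ft/s
Q = A × v_mean = 242 × 2.772 = 670.7 ft³/s

671 ft³/s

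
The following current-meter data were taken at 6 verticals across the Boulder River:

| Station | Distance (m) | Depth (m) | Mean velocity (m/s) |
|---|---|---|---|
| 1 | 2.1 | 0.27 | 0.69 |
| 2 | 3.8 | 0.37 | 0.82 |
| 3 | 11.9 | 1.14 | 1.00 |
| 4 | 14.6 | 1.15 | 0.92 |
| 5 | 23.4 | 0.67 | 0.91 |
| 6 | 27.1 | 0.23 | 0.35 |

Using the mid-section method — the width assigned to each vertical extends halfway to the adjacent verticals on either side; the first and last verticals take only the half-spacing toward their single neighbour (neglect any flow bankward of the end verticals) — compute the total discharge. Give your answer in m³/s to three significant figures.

w_1 = (3.8 − 2.1)/2 = 0.85 m; q_1 = 0.69 × 0.27 × 0.85 = 0.1584 m³/s
w_2 = (11.9 − 2.1)/2 = 4.9 m; q_2 = 0.82 × 0.37 × 4.9 = 1.487 m³/s
w_3 = (14.6 − 3.8)/2 = 5.4 m; q_3 = 1.00 × 1.14 × 5.4 = 6.156 m³/s
w_4 = (23.4 − 11.9)/2 = 5.75 m; q_4 = 0.92 × 1.15 × 5.75 = 6.084 m³/s
w_5 = (27.1 − 14.6)/2 = 6.25 m; q_5 = 0.91 × 0.67 × 6.25 = 3.811 m³/s
w_6 = (27.1 − 23.4)/2 = 1.85 m; q_6 = 0.35 × 0.23 × 1.85 = 0.1489 m³/s
Q = Σ qᵢ = 17.84 m³/s

17.8 m³/s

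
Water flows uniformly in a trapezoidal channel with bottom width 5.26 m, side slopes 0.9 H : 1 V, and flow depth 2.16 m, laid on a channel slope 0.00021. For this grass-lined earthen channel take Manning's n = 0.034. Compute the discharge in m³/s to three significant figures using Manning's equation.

A = (b + z·y)·y = (5.26 + 0.9×2.16)×2.16 = 15.56 m²
P = b + 2y√(1+z²) = 5.26 + 2×2.16×√(1+0.9²) = 11.07 m
R = A/P = 15.56/11.07 = 1.405 m
Q = (1/n)·A·R^(2/3)·S^(1/2) = (1/0.034) × 15.56 × 1.405^(2/3) × 0.00021^(1/2) = 8.321 m³/s

8.32 m³/s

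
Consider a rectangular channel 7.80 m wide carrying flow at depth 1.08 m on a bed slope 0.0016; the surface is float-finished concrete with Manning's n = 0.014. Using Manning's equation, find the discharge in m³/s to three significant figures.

21.5 m³/s

A = b·y = 7.80 × 1.08 = 8.424 m²
P = b + 2y = 7.80 + 2×1.08 = 9.960 m
R = A/P = 8.424/9.960 = 0.8458 m
Q = (1/n)·A·R^(2/3)·S^(1/2) = (1/0.014) × 8.424 × 0.8458^(2/3) × 0.0016^(1/2) = 21.53 m³/s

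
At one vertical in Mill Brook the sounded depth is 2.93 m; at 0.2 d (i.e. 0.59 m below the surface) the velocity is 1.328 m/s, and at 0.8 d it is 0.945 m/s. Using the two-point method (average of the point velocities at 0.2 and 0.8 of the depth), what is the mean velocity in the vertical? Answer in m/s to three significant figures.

v̄ = (1.328 + 0.945) / 2 = 1.137 m/s

1.14 m/s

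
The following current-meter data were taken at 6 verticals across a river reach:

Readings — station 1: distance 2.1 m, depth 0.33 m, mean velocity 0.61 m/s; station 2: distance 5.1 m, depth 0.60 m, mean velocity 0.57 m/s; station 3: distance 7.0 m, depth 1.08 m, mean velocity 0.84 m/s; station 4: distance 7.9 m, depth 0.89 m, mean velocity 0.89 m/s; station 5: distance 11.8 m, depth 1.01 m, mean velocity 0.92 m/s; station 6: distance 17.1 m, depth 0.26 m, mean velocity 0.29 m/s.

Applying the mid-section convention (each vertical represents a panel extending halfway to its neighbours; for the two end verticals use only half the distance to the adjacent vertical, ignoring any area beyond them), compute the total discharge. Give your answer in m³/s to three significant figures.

w_1 = (5.1 − 2.1)/2 = 1.5 m; q_1 = 0.61 × 0.33 × 1.5 = 0.3020 m³/s
w_2 = (7.0 − 2.1)/2 = 2.45 m; q_2 = 0.57 × 0.60 × 2.45 = 0.8379 m³/s
w_3 = (7.9 − 5.1)/2 = 1.4 m; q_3 = 0.84 × 1.08 × 1.4 = 1.270 m³/s
w_4 = (11.8 − 7.0)/2 = 2.4 m; q_4 = 0.89 × 0.89 × 2.4 = 1.901 m³/s
w_5 = (17.1 − 7.9)/2 = 4.6 m; q_5 = 0.92 × 1.01 × 4.6 = 4.274 m³/s
w_6 = (17.1 − 11.8)/2 = 2.65 m; q_6 = 0.29 × 0.26 × 2.65 = 0.1998 m³/s
Q = Σ qᵢ = 8.785 m³/s

8.79 m³/s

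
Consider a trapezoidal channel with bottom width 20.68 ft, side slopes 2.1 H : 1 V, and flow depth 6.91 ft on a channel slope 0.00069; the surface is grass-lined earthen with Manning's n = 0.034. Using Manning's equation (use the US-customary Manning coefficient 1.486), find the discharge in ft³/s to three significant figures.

773 ft³/s

A = (b + z·y)·y = (20.68 + 2.1×6.91)×6.91 = 243.2 ft²
P = b + 2y√(1+z²) = 20.68 + 2×6.91×√(1+2.1²) = 52.82 ft
R = A/P = 243.2/52.82 = 4.603 ft
Q = (1.486/n)·A·R^(2/3)·S^(1/2) = (1.486/0.034) × 243.2 × 4.603^(2/3) × 0.00069^(1/2) = 772.5 ft³/s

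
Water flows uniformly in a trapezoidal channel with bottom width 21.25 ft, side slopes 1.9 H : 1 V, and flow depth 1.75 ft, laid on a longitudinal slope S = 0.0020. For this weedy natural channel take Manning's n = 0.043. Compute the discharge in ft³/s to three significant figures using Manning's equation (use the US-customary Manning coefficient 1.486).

A = (b + z·y)·y = (21.25 + 1.9×1.75)×1.75 = 43.01 ft²
P = b + 2y√(1+z²) = 21.25 + 2×1.75×√(1+1.9²) = 28.76 ft
R = A/P = 43.01/28.76 = 1.495 ft
Q = (1.486/n)·A·R^(2/3)·S^(1/2) = (1.486/0.043) × 43.01 × 1.495^(2/3) × 0.0020^(1/2) = 86.90 ft³/s

86.9 ft³/s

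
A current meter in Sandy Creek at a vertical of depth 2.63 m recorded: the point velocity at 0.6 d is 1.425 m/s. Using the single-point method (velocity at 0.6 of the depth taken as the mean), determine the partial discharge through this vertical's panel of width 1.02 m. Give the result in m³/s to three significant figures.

3.82 m³/s

v̄ = v₀.₆ = 1.425 m/s
q = v̄ × d × w = 1.425 × 2.63 × 1.02 = 3.823 m³/s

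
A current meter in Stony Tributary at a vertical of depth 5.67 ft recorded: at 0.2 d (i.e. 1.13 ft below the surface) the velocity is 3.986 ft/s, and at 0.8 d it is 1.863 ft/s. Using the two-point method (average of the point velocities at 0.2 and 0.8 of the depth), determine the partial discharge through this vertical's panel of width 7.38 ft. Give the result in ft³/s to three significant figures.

v̄ = (3.986 + 1.863) / 2 = 2.925 ft/s
q = v̄ × d × w = 2.925 × 5.67 × 7.38 = 122.4 ft³/s

122 ft³/s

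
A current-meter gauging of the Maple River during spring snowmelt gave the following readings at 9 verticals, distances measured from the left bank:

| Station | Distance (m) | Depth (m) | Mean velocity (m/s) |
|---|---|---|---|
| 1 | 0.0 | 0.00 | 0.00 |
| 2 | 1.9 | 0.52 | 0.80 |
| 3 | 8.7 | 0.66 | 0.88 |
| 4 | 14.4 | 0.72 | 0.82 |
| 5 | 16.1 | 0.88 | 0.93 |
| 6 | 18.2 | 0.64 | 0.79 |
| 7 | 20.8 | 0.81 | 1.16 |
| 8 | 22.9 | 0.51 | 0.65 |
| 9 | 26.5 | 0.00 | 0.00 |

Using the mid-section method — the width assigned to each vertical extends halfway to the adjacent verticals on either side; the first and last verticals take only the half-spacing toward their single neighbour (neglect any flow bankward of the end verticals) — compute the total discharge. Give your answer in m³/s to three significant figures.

w_2 = (8.7 − 0.0)/2 = 4.35 m; q_2 = 0.80 × 0.52 × 4.35 = 1.810 m³/s
w_3 = (14.4 − 1.9)/2 = 6.25 m; q_3 = 0.88 × 0.66 × 6.25 = 3.630 m³/s
w_4 = (16.1 − 8.7)/2 = 3.7 m; q_4 = 0.82 × 0.72 × 3.7 = 2.184 m³/s
w_5 = (18.2 − 14.4)/2 = 1.9 m; q_5 = 0.93 × 0.88 × 1.9 = 1.555 m³/s
w_6 = (20.8 − 16.1)/2 = 2.35 m; q_6 = 0.79 × 0.64 × 2.35 = 1.188 m³/s
w_7 = (22.9 − 18.2)/2 = 2.35 m; q_7 = 1.16 × 0.81 × 2.35 = 2.208 m³/s
w_8 = (26.5 − 20.8)/2 = 2.85 m; q_8 = 0.65 × 0.51 × 2.85 = 0.9448 m³/s
Stations 1, 9 contribute zero (depth or velocity is 0).
Q = Σ qᵢ = 13.52 m³/s

13.5 m³/s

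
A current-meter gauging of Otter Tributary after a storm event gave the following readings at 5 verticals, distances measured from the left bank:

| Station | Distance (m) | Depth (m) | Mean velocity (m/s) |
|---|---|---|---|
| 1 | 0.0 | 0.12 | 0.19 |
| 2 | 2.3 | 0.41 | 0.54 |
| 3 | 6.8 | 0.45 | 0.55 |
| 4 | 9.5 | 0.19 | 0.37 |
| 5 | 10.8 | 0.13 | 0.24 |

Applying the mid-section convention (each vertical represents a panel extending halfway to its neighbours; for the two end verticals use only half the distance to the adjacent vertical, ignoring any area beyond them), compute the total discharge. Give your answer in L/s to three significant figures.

w_1 = (2.3 − 0.0)/2 = 1.15 m; q_1 = 0.19 × 0.12 × 1.15 = 0.02622 m³/s
w_2 = (6.8 − 0.0)/2 = 3.4 m; q_2 = 0.54 × 0.41 × 3.4 = 0.7528 m³/s
w_3 = (9.5 − 2.3)/2 = 3.6 m; q_3 = 0.55 × 0.45 × 3.6 = 0.8910 m³/s
w_4 = (10.8 − 6.8)/2 = 2 m; q_4 = 0.37 × 0.19 × 2 = 0.1406 m³/s
w_5 = (10.8 − 9.5)/2 = 0.65 m; q_5 = 0.24 × 0.13 × 0.65 = 0.02028 m³/s
Q = Σ qᵢ = 1.831 m³/s
= 1.831 × 1000 = 1831 L/s

1830 L/s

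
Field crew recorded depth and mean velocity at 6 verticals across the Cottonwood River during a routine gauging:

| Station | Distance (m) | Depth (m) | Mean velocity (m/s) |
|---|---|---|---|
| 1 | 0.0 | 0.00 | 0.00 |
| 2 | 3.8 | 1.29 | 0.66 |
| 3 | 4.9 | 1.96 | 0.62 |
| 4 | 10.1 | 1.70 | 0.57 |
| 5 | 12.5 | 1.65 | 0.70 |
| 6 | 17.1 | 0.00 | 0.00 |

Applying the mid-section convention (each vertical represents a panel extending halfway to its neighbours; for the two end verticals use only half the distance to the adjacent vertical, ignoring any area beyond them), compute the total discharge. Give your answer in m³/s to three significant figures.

w_2 = (4.9 − 0.0)/2 = 2.45 m; q_2 = 0.66 × 1.29 × 2.45 = 2.086 m³/s
w_3 = (10.1 − 3.8)/2 = 3.15 m; q_3 = 0.62 × 1.96 × 3.15 = 3.828 m³/s
w_4 = (12.5 − 4.9)/2 = 3.8 m; q_4 = 0.57 × 1.70 × 3.8 = 3.682 m³/s
w_5 = (17.1 − 10.1)/2 = 3.5 m; q_5 = 0.70 × 1.65 × 3.5 = 4.043 m³/s
Stations 1, 6 contribute zero (depth or velocity is 0).
Q = Σ qᵢ = 13.64 m³/s

13.6 m³/s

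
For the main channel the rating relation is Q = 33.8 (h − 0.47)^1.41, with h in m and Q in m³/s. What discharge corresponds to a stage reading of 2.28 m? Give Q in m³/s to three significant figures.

78.0 m³/s

Q = 33.8 × (2.28 − 0.47)^1.41 = 33.8 × 1.81^1.41 = 78.03 m³/s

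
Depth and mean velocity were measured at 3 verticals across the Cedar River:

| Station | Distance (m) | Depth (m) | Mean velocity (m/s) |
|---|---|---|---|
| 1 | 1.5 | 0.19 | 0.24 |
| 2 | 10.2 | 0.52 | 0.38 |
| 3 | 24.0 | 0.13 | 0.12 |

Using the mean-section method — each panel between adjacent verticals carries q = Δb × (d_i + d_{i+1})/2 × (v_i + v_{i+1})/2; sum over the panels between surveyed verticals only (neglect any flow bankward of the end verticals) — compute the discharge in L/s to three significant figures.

2080 L/s

Panel 1-2: Δb = 8.7 m, d̄ = (0.19+0.52)/2 = 0.355, v̄ = (0.24+0.38)/2 = 0.31 → q = 8.7×0.355×0.31 = 0.9574 m³/s
Panel 2-3: Δb = 13.8 m, d̄ = (0.52+0.13)/2 = 0.325, v̄ = (0.38+0.12)/2 = 0.25 → q = 13.8×0.325×0.25 = 1.121 m³/s
Q = Σ q = 2.079 m³/s
= 2.079 × 1000 = 2079 L/s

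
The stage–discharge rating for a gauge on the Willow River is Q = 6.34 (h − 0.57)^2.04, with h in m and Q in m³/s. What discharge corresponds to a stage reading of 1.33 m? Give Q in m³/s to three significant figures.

3.62 m³/s

Q = 6.34 × (1.33 − 0.57)^2.04 = 6.34 × 0.76^2.04 = 3.622 m³/s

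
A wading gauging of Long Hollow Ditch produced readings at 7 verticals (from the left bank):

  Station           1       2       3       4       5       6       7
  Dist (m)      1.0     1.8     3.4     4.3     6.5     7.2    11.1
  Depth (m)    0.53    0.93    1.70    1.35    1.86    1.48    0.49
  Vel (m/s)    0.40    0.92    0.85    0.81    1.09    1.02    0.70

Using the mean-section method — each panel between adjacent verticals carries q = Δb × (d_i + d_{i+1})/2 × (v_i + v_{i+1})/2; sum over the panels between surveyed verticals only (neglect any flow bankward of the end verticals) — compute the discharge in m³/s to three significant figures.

11.3 m³/s

Panel 1-2: Δb = 0.8 m, d̄ = (0.53+0.93)/2 = 0.73, v̄ = (0.40+0.92)/2 = 0.66 → q = 0.8×0.73×0.66 = 0.3854 m³/s
Panel 2-3: Δb = 1.6 m, d̄ = (0.93+1.70)/2 = 1.315, v̄ = (0.92+0.85)/2 = 0.885 → q = 1.6×1.315×0.885 = 1.862 m³/s
Panel 3-4: Δb = 0.9 m, d̄ = (1.70+1.35)/2 = 1.525, v̄ = (0.85+0.81)/2 = 0.83 → q = 0.9×1.525×0.83 = 1.139 m³/s
Panel 4-5: Δb = 2.2 m, d̄ = (1.35+1.86)/2 = 1.605, v̄ = (0.81+1.09)/2 = 0.95 → q = 2.2×1.605×0.95 = 3.354 m³/s
Panel 5-6: Δb = 0.7 m, d̄ = (1.86+1.48)/2 = 1.67, v̄ = (1.09+1.02)/2 = 1.055 → q = 0.7×1.67×1.055 = 1.233 m³/s
Panel 6-7: Δb = 3.9 m, d̄ = (1.48+0.49)/2 = 0.985, v̄ = (1.02+0.70)/2 = 0.86 → q = 3.9×0.985×0.86 = 3.304 m³/s
Q = Σ q = 11.28 m³/s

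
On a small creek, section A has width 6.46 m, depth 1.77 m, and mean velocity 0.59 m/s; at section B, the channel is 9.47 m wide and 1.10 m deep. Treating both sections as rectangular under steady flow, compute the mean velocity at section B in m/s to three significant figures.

Q = A₁V₁ = (6.46×1.77) × 0.59 = 6.746 m³/s
A₂ = 9.47 × 1.10 = 10.42 m²
V₂ = Q/A₂ = 6.746/10.42 = 0.6476 m/s

0.648 m/s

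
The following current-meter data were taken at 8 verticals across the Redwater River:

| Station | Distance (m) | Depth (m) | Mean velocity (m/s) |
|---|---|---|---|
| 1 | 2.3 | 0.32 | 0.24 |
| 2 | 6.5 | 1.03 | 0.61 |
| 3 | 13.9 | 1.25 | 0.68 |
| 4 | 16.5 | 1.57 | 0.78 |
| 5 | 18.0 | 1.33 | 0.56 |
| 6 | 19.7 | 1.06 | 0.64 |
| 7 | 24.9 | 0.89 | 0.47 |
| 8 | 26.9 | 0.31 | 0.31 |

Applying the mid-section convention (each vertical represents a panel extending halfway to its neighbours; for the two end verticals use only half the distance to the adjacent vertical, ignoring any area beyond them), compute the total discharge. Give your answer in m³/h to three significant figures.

w_1 = (6.5 − 2.3)/2 = 2.1 m; q_1 = 0.24 × 0.32 × 2.1 = 0.1613 m³/s
w_2 = (13.9 − 2.3)/2 = 5.8 m; q_2 = 0.61 × 1.03 × 5.8 = 3.644 m³/s
w_3 = (16.5 − 6.5)/2 = 5 m; q_3 = 0.68 × 1.25 × 5 = 4.250 m³/s
w_4 = (18.0 − 13.9)/2 = 2.05 m; q_4 = 0.78 × 1.57 × 2.05 = 2.510 m³/s
w_5 = (19.7 − 16.5)/2 = 1.6 m; q_5 = 0.56 × 1.33 × 1.6 = 1.192 m³/s
w_6 = (24.9 − 18.0)/2 = 3.45 m; q_6 = 0.64 × 1.06 × 3.45 = 2.340 m³/s
w_7 = (26.9 − 19.7)/2 = 3.6 m; q_7 = 0.47 × 0.89 × 3.6 = 1.506 m³/s
w_8 = (26.9 − 24.9)/2 = 1 m; q_8 = 0.31 × 0.31 × 1 = 0.09610 m³/s
Q = Σ qᵢ = 15.70 m³/s
= 15.70 × 3600 = 56520 m³/h

56500 m³/h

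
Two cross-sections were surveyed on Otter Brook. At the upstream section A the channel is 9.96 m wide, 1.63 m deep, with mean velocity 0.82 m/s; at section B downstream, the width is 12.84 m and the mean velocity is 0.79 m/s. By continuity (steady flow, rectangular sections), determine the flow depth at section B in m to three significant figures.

Q = A₁V₁ = (9.96×1.63) × 0.82 = 13.31 m³/s
d₂ = Q/(b₂ V₂) = 13.31/(12.84×0.79) = 1.312 m

1.31 m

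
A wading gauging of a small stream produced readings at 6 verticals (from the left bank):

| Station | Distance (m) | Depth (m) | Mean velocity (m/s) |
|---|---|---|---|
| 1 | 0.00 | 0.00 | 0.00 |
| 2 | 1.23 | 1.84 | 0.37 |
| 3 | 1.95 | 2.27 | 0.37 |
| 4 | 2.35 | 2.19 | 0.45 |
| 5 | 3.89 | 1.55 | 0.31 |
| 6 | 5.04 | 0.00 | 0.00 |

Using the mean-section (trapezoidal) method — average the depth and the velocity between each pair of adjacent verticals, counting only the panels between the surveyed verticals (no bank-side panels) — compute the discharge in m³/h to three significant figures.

Panel 1-2: Δb = 1.23 m, d̄ = (0.00+1.84)/2 = 0.92, v̄ = (0.00+0.37)/2 = 0.185 → q = 1.23×0.92×0.185 = 0.2093 m³/s
Panel 2-3: Δb = 0.72 m, d̄ = (1.84+2.27)/2 = 2.055, v̄ = (0.37+0.37)/2 = 0.37 → q = 0.72×2.055×0.37 = 0.5475 m³/s
Panel 3-4: Δb = 0.4 m, d̄ = (2.27+2.19)/2 = 2.23, v̄ = (0.37+0.45)/2 = 0.41 → q = 0.4×2.23×0.41 = 0.3657 m³/s
Panel 4-5: Δb = 1.54 m, d̄ = (2.19+1.55)/2 = 1.87, v̄ = (0.45+0.31)/2 = 0.38 → q = 1.54×1.87×0.38 = 1.094 m³/s
Panel 5-6: Δb = 1.15 m, d̄ = (1.55+0.00)/2 = 0.775, v̄ = (0.31+0.00)/2 = 0.155 → q = 1.15×0.775×0.155 = 0.1381 m³/s
Q = Σ q = 2.355 m³/s
= 2.355 × 3600 = 8478 m³/h

8480 m³/h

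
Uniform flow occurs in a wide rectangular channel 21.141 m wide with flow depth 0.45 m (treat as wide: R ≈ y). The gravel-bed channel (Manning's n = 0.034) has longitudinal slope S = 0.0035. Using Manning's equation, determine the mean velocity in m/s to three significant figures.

A = b·y = 21.141 × 0.45 = 9.513 m²
Wide channel: R ≈ y = 0.45 m
Q = (1/n)·A·R^(2/3)·S^(1/2) = (1/0.034) × 9.513 × 0.4500^(2/3) × 0.0035^(1/2) = 9.721 m³/s
V = Q/A = 9.721/9.513 = 1.022 m/s

1.02 m/s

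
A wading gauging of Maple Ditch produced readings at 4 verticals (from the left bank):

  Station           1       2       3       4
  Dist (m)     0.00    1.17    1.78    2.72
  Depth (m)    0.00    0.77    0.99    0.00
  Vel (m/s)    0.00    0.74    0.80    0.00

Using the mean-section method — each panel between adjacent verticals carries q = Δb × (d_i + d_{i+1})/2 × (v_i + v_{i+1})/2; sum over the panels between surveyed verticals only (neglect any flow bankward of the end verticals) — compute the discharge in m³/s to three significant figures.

0.766 m³/s

Panel 1-2: Δb = 1.17 m, d̄ = (0.00+0.77)/2 = 0.385, v̄ = (0.00+0.74)/2 = 0.37 → q = 1.17×0.385×0.37 = 0.1667 m³/s
Panel 2-3: Δb = 0.61 m, d̄ = (0.77+0.99)/2 = 0.88, v̄ = (0.74+0.80)/2 = 0.77 → q = 0.61×0.88×0.77 = 0.4133 m³/s
Panel 3-4: Δb = 0.94 m, d̄ = (0.99+0.00)/2 = 0.495, v̄ = (0.80+0.00)/2 = 0.4 → q = 0.94×0.495×0.4 = 0.1861 m³/s
Q = Σ q = 0.7661 m³/s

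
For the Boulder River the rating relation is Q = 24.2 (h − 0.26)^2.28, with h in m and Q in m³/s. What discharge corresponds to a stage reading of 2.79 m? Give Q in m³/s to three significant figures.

Q = 24.2 × (2.79 − 0.26)^2.28 = 24.2 × 2.53^2.28 = 200.9 m³/s

201 m³/s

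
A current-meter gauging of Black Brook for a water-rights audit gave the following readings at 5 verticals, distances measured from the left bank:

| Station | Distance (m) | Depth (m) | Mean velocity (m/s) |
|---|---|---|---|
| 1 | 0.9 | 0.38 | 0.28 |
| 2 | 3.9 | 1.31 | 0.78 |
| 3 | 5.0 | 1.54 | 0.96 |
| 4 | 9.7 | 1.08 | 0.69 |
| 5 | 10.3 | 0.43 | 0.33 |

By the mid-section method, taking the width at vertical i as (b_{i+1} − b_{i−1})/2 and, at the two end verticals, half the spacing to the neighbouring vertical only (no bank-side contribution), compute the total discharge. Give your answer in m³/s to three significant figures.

w_1 = (3.9 − 0.9)/2 = 1.5 m; q_1 = 0.28 × 0.38 × 1.5 = 0.1596 m³/s
w_2 = (5.0 − 0.9)/2 = 2.05 m; q_2 = 0.78 × 1.31 × 2.05 = 2.095 m³/s
w_3 = (9.7 − 3.9)/2 = 2.9 m; q_3 = 0.96 × 1.54 × 2.9 = 4.287 m³/s
w_4 = (10.3 − 5.0)/2 = 2.65 m; q_4 = 0.69 × 1.08 × 2.65 = 1.975 m³/s
w_5 = (10.3 − 9.7)/2 = 0.3 m; q_5 = 0.33 × 0.43 × 0.3 = 0.04257 m³/s
Q = Σ qᵢ = 8.559 m³/s

8.56 m³/s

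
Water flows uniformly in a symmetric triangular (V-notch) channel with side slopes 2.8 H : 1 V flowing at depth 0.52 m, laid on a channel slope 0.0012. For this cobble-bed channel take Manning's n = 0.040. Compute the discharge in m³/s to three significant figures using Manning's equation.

A = z·y² = 2.8×0.52² = 0.7571 m²
P = 2y√(1+z²) = 2×0.52×√(1+2.8²) = 3.092 m
R = A/P = 0.7571/3.092 = 0.2449 m
Q = (1/n)·A·R^(2/3)·S^(1/2) = (1/0.040) × 0.7571 × 0.2449^(2/3) × 0.0012^(1/2) = 0.2566 m³/s

0.257 m³/s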